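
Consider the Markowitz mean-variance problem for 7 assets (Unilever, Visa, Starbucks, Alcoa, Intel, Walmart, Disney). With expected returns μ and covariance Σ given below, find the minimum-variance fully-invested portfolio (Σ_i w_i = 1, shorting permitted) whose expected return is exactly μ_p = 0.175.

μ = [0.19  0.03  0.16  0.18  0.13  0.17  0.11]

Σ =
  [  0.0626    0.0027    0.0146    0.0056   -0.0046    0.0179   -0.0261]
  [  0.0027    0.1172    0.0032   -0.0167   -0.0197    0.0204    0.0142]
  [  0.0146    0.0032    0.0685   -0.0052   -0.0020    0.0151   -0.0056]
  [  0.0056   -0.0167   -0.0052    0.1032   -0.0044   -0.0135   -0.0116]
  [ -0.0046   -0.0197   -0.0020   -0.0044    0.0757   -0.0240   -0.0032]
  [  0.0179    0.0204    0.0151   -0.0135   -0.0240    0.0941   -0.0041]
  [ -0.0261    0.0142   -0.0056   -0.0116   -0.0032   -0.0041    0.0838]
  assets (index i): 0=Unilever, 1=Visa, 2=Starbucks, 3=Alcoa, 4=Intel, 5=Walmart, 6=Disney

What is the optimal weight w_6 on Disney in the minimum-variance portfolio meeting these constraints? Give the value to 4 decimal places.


g=Σ⁻¹μ = [3.2646  0.2558  1.6785  2.4240  2.9550  2.0907  2.9489]
h=Σ⁻¹𝟙 = [18.2633  9.2339  11.0838  15.6224  22.6834  12.2891  20.4274]
a=μᵀg=2.396768  b=𝟙ᵀg=15.617481  c=𝟙ᵀh=109.603227  D=ac−b²=18.787857
λ₁=(c·0.175−b)/D = (109.603227·0.175−15.617481)/18.787857 = 0.189648
λ₂=(a−b·0.175)/D = (2.396768−15.617481·0.175)/18.787857 = -0.017899
w* = 0.189648·g + -0.017899·h:
  w_0 = 0.189648·3.2646 + -0.017899·18.2633 = 0.2922  (Unilever)
  w_1 = 0.189648·0.2558 + -0.017899·9.2339 = -0.1168  (Visa)
  w_2 = 0.189648·1.6785 + -0.017899·11.0838 = 0.1199  (Starbucks)
  w_3 = 0.189648·2.4240 + -0.017899·15.6224 = 0.1801  (Alcoa)
  w_4 = 0.189648·2.9550 + -0.017899·22.6834 = 0.1544  (Intel)
  w_5 = 0.189648·2.0907 + -0.017899·12.2891 = 0.1765  (Walmart)
  w_6 = 0.189648·2.9489 + -0.017899·20.4274 = 0.1936  (Disney)
Σw_i=1.0000  μᵀw=0.1750
σ²=wᵀΣw=λ₁·μ_p+λ₂ = 0.189648·0.175 + -0.017899 = 0.015289 ≈ 0.0153

0.1936


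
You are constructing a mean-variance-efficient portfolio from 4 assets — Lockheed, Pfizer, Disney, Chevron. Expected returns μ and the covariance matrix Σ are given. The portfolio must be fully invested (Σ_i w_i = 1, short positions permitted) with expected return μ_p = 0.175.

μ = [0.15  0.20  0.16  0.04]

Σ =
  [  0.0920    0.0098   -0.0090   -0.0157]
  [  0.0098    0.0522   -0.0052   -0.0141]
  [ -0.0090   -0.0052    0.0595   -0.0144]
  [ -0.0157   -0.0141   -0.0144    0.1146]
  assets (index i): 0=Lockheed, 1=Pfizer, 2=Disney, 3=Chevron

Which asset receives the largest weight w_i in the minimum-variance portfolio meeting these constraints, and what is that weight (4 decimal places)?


p=Σ⁻¹μ = [1.8092  4.2930  3.7234  1.5930]
q=Σ⁻¹𝟙 = [13.6376  23.5749  24.9548  16.6306]
a=μᵀp=1.789446  b=𝟙ᵀp=11.418595  c=𝟙ᵀq=78.797790  D=ac−b²=10.620057
λ₁=(c·0.175−b)/D = (78.797790·0.175−11.418595)/10.620057 = 0.223259
λ₂=(a−b·0.175)/D = (1.789446−11.418595·0.175)/10.620057 = -0.019662
w* = 0.223259·p + -0.019662·q:
  w_0 = 0.223259·1.8092 + -0.019662·13.6376 = 0.1358  (Lockheed)
  w_1 = 0.223259·4.2930 + -0.019662·23.5749 = 0.4949  (Pfizer)
  w_2 = 0.223259·3.7234 + -0.019662·24.9548 = 0.3406  (Disney)
  w_3 = 0.223259·1.5930 + -0.019662·16.6306 = 0.0287  (Chevron)
Σw_i=1.0000  μᵀw=0.1750
σ²=wᵀΣw=λ₁·μ_p+λ₂ = 0.223259·0.175 + -0.019662 = 0.019409 ≈ 0.0194

Pfizer (0.4949)


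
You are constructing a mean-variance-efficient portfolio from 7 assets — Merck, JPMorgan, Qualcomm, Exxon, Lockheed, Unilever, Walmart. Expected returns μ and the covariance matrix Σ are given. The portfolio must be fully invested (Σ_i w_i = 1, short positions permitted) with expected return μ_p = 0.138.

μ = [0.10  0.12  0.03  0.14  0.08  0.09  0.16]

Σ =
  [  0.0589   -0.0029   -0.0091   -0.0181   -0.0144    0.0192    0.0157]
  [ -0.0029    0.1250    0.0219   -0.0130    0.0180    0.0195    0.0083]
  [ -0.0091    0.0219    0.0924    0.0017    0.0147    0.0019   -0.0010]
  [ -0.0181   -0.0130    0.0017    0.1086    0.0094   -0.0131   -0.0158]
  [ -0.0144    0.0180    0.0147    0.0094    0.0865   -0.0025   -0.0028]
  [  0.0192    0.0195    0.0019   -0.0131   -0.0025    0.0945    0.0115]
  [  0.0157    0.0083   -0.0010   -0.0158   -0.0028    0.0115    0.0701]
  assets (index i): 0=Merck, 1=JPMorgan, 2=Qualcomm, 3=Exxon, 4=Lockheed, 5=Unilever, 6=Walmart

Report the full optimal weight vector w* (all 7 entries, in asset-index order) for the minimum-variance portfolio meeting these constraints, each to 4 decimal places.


x=Σ⁻¹μ = [1.8732  0.8435  0.1436  1.9908  0.9034  0.4295  2.1794]
y=Σ⁻¹𝟙 = [20.8351  4.9539  9.6340  14.5989  11.3337  6.0074  11.9075]
a=μᵀx=1.031190  b=𝟙ᵀx=8.363413  c=𝟙ᵀy=79.270563  D=ac−b²=11.796346
λ₁=(c·0.138−b)/D = (79.270563·0.138−8.363413)/11.796346 = 0.218366
λ₂=(a−b·0.138)/D = (1.031190−8.363413·0.138)/11.796346 = -0.010424
w* = 0.218366·x + -0.010424·y:
  w_0 = 0.218366·1.8732 + -0.010424·20.8351 = 0.1919  (Merck)
  w_1 = 0.218366·0.8435 + -0.010424·4.9539 = 0.1326  (JPMorgan)
  w_2 = 0.218366·0.1436 + -0.010424·9.6340 = -0.0691  (Qualcomm)
  w_3 = 0.218366·1.9908 + -0.010424·14.5989 = 0.2825  (Exxon)
  w_4 = 0.218366·0.9034 + -0.010424·11.3337 = 0.0791  (Lockheed)
  w_5 = 0.218366·0.4295 + -0.010424·6.0074 = 0.0312  (Unilever)
  w_6 = 0.218366·2.1794 + -0.010424·11.9075 = 0.3518  (Walmart)
Σw_i=1.0000  μᵀw=0.1380
σ²=wᵀΣw=λ₁·μ_p+λ₂ = 0.218366·0.138 + -0.010424 = 0.019711 ≈ 0.0197

0.1919  0.1326  -0.0691  0.2825  0.0791  0.0312  0.3518


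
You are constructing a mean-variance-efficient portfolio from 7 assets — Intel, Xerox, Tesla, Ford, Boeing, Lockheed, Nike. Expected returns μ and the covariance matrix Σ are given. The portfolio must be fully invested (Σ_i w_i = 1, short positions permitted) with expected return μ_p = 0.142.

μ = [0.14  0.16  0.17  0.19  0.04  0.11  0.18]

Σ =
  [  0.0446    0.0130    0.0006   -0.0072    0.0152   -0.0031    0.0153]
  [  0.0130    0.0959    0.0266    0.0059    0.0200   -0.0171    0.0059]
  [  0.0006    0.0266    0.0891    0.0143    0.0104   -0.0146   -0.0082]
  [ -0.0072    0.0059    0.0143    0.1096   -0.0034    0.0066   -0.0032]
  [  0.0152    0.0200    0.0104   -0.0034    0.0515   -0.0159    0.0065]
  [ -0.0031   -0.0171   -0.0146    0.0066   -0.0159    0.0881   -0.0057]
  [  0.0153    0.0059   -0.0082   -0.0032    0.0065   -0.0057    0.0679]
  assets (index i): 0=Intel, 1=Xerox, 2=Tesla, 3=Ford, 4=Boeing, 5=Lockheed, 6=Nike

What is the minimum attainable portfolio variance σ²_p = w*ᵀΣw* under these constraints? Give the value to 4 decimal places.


u=Σ⁻¹μ = [2.4780  0.9483  1.9315  1.5455  -0.3650  1.8203  2.5040]
v=Σ⁻¹𝟙 = [13.7854  4.0686  10.7963  8.2182  15.9066  17.5048  12.9056]
a=μᵀu=1.756997  b=𝟙ᵀu=10.862558  c=𝟙ᵀv=83.185474  D=ac−b²=28.161467
λ₁=(c·0.142−b)/D = (83.185474·0.142−10.862558)/28.161467 = 0.033726
λ₂=(a−b·0.142)/D = (1.756997−10.862558·0.142)/28.161467 = 0.007617
w* = 0.033726·u + 0.007617·v:
  w_0 = 0.033726·2.4780 + 0.007617·13.7854 = 0.1886  (Intel)
  w_1 = 0.033726·0.9483 + 0.007617·4.0686 = 0.0630  (Xerox)
  w_2 = 0.033726·1.9315 + 0.007617·10.7963 = 0.1474  (Tesla)
  w_3 = 0.033726·1.5455 + 0.007617·8.2182 = 0.1147  (Ford)
  w_4 = 0.033726·-0.3650 + 0.007617·15.9066 = 0.1089  (Boeing)
  w_5 = 0.033726·1.8203 + 0.007617·17.5048 = 0.1947  (Lockheed)
  w_6 = 0.033726·2.5040 + 0.007617·12.9056 = 0.1828  (Nike)
Σw_i=1.0000  μᵀw=0.1420
σ²=wᵀΣw=λ₁·μ_p+λ₂ = 0.033726·0.142 + 0.007617 = 0.012406 ≈ 0.0124

0.0124


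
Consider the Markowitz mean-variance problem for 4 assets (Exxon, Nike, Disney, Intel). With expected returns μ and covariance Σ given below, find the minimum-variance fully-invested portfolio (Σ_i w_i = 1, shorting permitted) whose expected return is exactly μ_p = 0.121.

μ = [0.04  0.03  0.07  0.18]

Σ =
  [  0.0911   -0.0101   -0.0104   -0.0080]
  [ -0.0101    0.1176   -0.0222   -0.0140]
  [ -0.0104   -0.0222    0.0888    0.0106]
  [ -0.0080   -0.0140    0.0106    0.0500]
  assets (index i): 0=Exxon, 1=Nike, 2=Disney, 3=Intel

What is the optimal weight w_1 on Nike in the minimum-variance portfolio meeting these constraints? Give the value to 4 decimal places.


g=Σ⁻¹μ = [0.9579  0.9245  0.6696  3.8702]
h=Σ⁻¹𝟙 = [16.4107  15.4409  14.1855  23.9418]
a=μᵀg=0.809554  b=𝟙ᵀg=6.422177  c=𝟙ᵀh=69.979054  D=ac−b²=15.407437
λ₁=(c·0.121−b)/D = (69.979054·0.121−6.422177)/15.407437 = 0.132747
λ₂=(a−b·0.121)/D = (0.809554−6.422177·0.121)/15.407437 = 0.002107
w* = 0.132747·g + 0.002107·h:
  w_0 = 0.132747·0.9579 + 0.002107·16.4107 = 0.1617  (Exxon)
  w_1 = 0.132747·0.9245 + 0.002107·15.4409 = 0.1553  (Nike)
  w_2 = 0.132747·0.6696 + 0.002107·14.1855 = 0.1188  (Disney)
  w_3 = 0.132747·3.8702 + 0.002107·23.9418 = 0.5642  (Intel)
Σw_i=1.0000  μᵀw=0.1210
σ²=wᵀΣw=λ₁·μ_p+λ₂ = 0.132747·0.121 + 0.002107 = 0.018170 ≈ 0.0182

0.1553


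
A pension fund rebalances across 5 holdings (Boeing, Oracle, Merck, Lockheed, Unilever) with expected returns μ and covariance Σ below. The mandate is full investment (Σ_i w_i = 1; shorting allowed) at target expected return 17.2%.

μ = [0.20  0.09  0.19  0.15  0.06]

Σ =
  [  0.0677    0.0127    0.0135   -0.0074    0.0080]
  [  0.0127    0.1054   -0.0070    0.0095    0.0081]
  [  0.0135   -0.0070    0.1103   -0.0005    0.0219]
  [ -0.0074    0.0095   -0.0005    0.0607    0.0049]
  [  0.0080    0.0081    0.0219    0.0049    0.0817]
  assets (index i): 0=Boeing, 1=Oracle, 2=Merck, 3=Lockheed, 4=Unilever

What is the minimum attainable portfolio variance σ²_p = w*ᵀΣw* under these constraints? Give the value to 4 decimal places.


u=Σ⁻¹μ = [2.9248  0.3549  1.4271  2.7950  -0.1373]
v=Σ⁻¹𝟙 = [13.2317  6.2419  6.4057  16.5486  7.6158]
a=μᵀu=1.299058  b=𝟙ᵀu=7.364439  c=𝟙ᵀv=50.043771  D=ac−b²=10.774778
λ₁=(c·0.172−b)/D = (50.043771·0.172−7.364439)/10.774778 = 0.115370
λ₂=(a−b·0.172)/D = (1.299058−7.364439·0.172)/10.774778 = 0.003005
w* = 0.115370·u + 0.003005·v:
  w_0 = 0.115370·2.9248 + 0.003005·13.2317 = 0.3772  (Boeing)
  w_1 = 0.115370·0.3549 + 0.003005·6.2419 = 0.0597  (Oracle)
  w_2 = 0.115370·1.4271 + 0.003005·6.4057 = 0.1839  (Merck)
  w_3 = 0.115370·2.7950 + 0.003005·16.5486 = 0.3722  (Lockheed)
  w_4 = 0.115370·-0.1373 + 0.003005·7.6158 = 0.0070  (Unilever)
Σw_i=1.0000  μᵀw=0.1720
σ²=wᵀΣw=λ₁·μ_p+λ₂ = 0.115370·0.172 + 0.003005 = 0.022848 ≈ 0.0228

0.0228


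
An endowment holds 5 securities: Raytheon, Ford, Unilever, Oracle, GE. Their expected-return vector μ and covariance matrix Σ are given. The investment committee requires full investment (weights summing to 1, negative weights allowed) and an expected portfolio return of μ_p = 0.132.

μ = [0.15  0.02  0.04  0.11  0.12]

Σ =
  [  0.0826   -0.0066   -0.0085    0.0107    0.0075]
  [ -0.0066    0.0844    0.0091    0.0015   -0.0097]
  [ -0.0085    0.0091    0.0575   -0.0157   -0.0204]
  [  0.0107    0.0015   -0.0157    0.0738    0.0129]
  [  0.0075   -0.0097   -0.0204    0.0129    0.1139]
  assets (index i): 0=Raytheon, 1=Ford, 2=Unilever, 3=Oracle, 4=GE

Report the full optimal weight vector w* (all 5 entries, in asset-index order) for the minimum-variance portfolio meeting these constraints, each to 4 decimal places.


0.4774  -0.1265  0.1525  0.2773  0.2194

u=Σ⁻¹μ = [1.7307  0.2936  1.6794  1.3974  1.1071]
v=Σ⁻¹𝟙 = [12.6444  11.1537  25.7590  14.9035  11.8225]
a=μᵀu=0.619218  b=𝟙ᵀu=6.208189  c=𝟙ᵀv=76.283172  D=ac−b²=8.694313
λ₁=(c·0.132−b)/D = (76.283172·0.132−6.208189)/8.694313 = 0.444105
λ₂=(a−b·0.132)/D = (0.619218−6.208189·0.132)/8.694313 = -0.023034
w* = 0.444105·u + -0.023034·v:
  w_0 = 0.444105·1.7307 + -0.023034·12.6444 = 0.4774  (Raytheon)
  w_1 = 0.444105·0.2936 + -0.023034·11.1537 = -0.1265  (Ford)
  w_2 = 0.444105·1.6794 + -0.023034·25.7590 = 0.1525  (Unilever)
  w_3 = 0.444105·1.3974 + -0.023034·14.9035 = 0.2773  (Oracle)
  w_4 = 0.444105·1.1071 + -0.023034·11.8225 = 0.2194  (GE)
Σw_i=1.0000  μᵀw=0.1320
σ²=wᵀΣw=λ₁·μ_p+λ₂ = 0.444105·0.132 + -0.023034 = 0.035588 ≈ 0.0356


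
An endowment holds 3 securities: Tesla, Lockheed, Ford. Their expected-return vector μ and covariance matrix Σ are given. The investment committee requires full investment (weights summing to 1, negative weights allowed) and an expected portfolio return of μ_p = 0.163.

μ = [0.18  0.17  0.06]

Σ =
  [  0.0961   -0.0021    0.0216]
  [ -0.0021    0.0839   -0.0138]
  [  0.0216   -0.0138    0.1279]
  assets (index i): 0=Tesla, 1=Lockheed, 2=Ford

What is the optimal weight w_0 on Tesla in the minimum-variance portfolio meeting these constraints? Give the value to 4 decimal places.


0.4119

u=Σ⁻¹μ = [1.8320  2.1363  0.3902]
v=Σ⁻¹𝟙 = [8.9562  13.4185  7.7539]
a=μᵀu=0.716341  b=𝟙ᵀu=4.358500  c=𝟙ᵀv=30.128611  D=ac−b²=2.585849
λ₁=(c·0.163−b)/D = (30.128611·0.163−4.358500)/2.585849 = 0.213649
λ₂=(a−b·0.163)/D = (0.716341−4.358500·0.163)/2.585849 = 0.002284
w* = 0.213649·u + 0.002284·v:
  w_0 = 0.213649·1.8320 + 0.002284·8.9562 = 0.4119  (Tesla)
  w_1 = 0.213649·2.1363 + 0.002284·13.4185 = 0.4871  (Lockheed)
  w_2 = 0.213649·0.3902 + 0.002284·7.7539 = 0.1011  (Ford)
Σw_i=1.0000  μᵀw=0.1630
σ²=wᵀΣw=λ₁·μ_p+λ₂ = 0.213649·0.163 + 0.002284 = 0.037109 ≈ 0.0371


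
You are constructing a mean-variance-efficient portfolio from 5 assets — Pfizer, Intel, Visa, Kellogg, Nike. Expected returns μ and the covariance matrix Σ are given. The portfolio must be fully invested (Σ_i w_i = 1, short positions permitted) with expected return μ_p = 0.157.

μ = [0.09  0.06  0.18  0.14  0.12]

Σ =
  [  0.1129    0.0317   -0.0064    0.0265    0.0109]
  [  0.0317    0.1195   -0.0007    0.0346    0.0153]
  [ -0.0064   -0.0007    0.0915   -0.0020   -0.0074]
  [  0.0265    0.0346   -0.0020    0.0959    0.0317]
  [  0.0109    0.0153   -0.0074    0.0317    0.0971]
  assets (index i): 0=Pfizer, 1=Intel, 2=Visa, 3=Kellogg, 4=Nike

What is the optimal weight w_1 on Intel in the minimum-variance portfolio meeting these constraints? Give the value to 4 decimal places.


g=Σ⁻¹μ = [0.5977  -0.0716  2.1122  1.0328  1.0038]
h=Σ⁻¹𝟙 = [6.4515  4.3354  12.1867  4.5833  8.3238]
a=μᵀg=0.694744  b=𝟙ᵀg=4.674890  c=𝟙ᵀh=35.880745  D=ac−b²=3.073322
λ₁=(c·0.157−b)/D = (35.880745·0.157−4.674890)/3.073322 = 0.311841
λ₂=(a−b·0.157)/D = (0.694744−4.674890·0.157)/3.073322 = -0.012760
w* = 0.311841·g + -0.012760·h:
  w_0 = 0.311841·0.5977 + -0.012760·6.4515 = 0.1041  (Pfizer)
  w_1 = 0.311841·-0.0716 + -0.012760·4.3354 = -0.0777  (Intel)
  w_2 = 0.311841·2.1122 + -0.012760·12.1867 = 0.5032  (Visa)
  w_3 = 0.311841·1.0328 + -0.012760·4.5833 = 0.2636  (Kellogg)
  w_4 = 0.311841·1.0038 + -0.012760·8.3238 = 0.2068  (Nike)
Σw_i=1.0000  μᵀw=0.1570
σ²=wᵀΣw=λ₁·μ_p+λ₂ = 0.311841·0.157 + -0.012760 = 0.036199 ≈ 0.0362

-0.0777


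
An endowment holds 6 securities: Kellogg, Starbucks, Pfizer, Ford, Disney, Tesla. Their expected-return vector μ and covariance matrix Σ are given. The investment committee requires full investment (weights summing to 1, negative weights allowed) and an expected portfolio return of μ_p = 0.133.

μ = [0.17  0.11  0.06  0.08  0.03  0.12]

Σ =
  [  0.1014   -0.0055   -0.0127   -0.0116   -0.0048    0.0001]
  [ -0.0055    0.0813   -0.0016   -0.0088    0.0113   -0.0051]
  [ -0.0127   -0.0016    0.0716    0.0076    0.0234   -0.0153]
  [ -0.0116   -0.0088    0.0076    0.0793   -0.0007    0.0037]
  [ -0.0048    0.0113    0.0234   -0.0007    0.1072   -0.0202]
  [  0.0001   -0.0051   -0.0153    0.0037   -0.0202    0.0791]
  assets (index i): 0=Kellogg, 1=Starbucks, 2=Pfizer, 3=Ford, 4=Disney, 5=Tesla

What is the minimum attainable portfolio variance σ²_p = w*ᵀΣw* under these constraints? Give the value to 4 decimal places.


0.0221

x=Σ⁻¹μ = [2.1089  1.7492  1.4430  1.2863  0.2429  1.9082]
y=Σ⁻¹𝟙 = [14.7499  15.1414  16.6195  14.0760  8.3007  18.2758]
a=μᵀx=0.976674  b=𝟙ᵀx=8.738404  c=𝟙ᵀy=87.163255  D=ac−b²=8.770341
λ₁=(c·0.133−b)/D = (87.163255·0.133−8.738404)/8.770341 = 0.325450
λ₂=(a−b·0.133)/D = (0.976674−8.738404·0.133)/8.770341 = -0.021155
w* = 0.325450·x + -0.021155·y:
  w_0 = 0.325450·2.1089 + -0.021155·14.7499 = 0.3743  (Kellogg)
  w_1 = 0.325450·1.7492 + -0.021155·15.1414 = 0.2490  (Starbucks)
  w_2 = 0.325450·1.4430 + -0.021155·16.6195 = 0.1180  (Pfizer)
  w_3 = 0.325450·1.2863 + -0.021155·14.0760 = 0.1208  (Ford)
  w_4 = 0.325450·0.2429 + -0.021155·8.3007 = -0.0966  (Disney)
  w_5 = 0.325450·1.9082 + -0.021155·18.2758 = 0.2344  (Tesla)
Σw_i=1.0000  μᵀw=0.1330
σ²=wᵀΣw=λ₁·μ_p+λ₂ = 0.325450·0.133 + -0.021155 = 0.022130 ≈ 0.0221


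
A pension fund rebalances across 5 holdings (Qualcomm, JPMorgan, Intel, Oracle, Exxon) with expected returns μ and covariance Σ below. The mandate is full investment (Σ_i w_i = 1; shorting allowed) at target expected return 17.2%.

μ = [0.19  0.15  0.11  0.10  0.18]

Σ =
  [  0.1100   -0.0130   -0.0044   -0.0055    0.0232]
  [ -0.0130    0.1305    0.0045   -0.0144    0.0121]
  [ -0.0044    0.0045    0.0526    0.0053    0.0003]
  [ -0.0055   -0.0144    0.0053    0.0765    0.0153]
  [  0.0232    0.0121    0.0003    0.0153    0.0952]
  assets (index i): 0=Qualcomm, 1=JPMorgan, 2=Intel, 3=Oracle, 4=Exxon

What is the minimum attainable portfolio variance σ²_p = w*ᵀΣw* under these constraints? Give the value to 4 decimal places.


0.0377

g=Σ⁻¹μ = [1.8037  1.3088  1.9898  1.3325  1.0644]
h=Σ⁻¹𝟙 = [10.5964  9.1666  17.7353  13.4217  4.5439]
a=μᵀg=1.082749  b=𝟙ᵀg=7.499245  c=𝟙ᵀh=55.463805  D=ac−b²=3.814707
λ₁=(c·0.172−b)/D = (55.463805·0.172−7.499245)/3.814707 = 0.534911
λ₂=(a−b·0.172)/D = (1.082749−7.499245·0.172)/3.814707 = -0.054295
w* = 0.534911·g + -0.054295·h:
  w_0 = 0.534911·1.8037 + -0.054295·10.5964 = 0.3895  (Qualcomm)
  w_1 = 0.534911·1.3088 + -0.054295·9.1666 = 0.2024  (JPMorgan)
  w_2 = 0.534911·1.9898 + -0.054295·17.7353 = 0.1014  (Intel)
  w_3 = 0.534911·1.3325 + -0.054295·13.4217 = -0.0160  (Oracle)
  w_4 = 0.534911·1.0644 + -0.054295·4.5439 = 0.3227  (Exxon)
Σw_i=1.0000  μᵀw=0.1720
σ²=wᵀΣw=λ₁·μ_p+λ₂ = 0.534911·0.172 + -0.054295 = 0.037709 ≈ 0.0377


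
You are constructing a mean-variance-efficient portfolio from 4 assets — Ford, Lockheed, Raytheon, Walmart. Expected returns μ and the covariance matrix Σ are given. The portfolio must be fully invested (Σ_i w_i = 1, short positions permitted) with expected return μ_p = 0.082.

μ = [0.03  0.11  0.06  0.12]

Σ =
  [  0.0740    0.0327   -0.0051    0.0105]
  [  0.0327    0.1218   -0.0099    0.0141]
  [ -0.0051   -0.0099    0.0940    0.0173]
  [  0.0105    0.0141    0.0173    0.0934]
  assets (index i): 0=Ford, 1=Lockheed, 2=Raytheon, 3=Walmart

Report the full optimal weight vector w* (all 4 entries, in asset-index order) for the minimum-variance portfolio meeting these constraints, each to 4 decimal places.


x=Σ⁻¹μ = [-0.0832  0.8444  0.5259  1.0693]
y=Σ⁻¹𝟙 = [10.9203  5.3594  10.5596  6.7140]
a=μᵀx=0.250257  b=𝟙ᵀx=2.356401  c=𝟙ᵀy=33.553319  D=ac−b²=2.844337
λ₁=(c·0.082−b)/D = (33.553319·0.082−2.356401)/2.844337 = 0.138862
λ₂=(a−b·0.082)/D = (0.250257−2.356401·0.082)/2.844337 = 0.020051
w* = 0.138862·x + 0.020051·y:
  w_0 = 0.138862·-0.0832 + 0.020051·10.9203 = 0.2074  (Ford)
  w_1 = 0.138862·0.8444 + 0.020051·5.3594 = 0.2247  (Lockheed)
  w_2 = 0.138862·0.5259 + 0.020051·10.5596 = 0.2848  (Raytheon)
  w_3 = 0.138862·1.0693 + 0.020051·6.7140 = 0.2831  (Walmart)
Σw_i=1.0000  μᵀw=0.0820
σ²=wᵀΣw=λ₁·μ_p+λ₂ = 0.138862·0.082 + 0.020051 = 0.031438 ≈ 0.0314

0.2074  0.2247  0.2848  0.2831


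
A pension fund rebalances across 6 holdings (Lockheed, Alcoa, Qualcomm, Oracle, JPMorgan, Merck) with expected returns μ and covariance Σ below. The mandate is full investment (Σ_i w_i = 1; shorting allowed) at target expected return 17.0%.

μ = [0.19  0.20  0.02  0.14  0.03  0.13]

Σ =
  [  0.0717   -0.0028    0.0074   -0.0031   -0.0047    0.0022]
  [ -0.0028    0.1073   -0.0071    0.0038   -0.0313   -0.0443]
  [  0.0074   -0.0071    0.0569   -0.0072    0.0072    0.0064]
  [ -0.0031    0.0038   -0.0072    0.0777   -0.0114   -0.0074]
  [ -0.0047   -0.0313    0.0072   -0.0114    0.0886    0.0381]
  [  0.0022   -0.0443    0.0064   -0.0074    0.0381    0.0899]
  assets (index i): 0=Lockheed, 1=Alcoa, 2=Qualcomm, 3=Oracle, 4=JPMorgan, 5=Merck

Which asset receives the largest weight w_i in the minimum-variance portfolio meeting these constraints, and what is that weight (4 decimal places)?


Alcoa (0.2950)

u=Σ⁻¹μ = [2.7987  3.2508  0.2598  2.1478  0.6621  2.8572]
v=Σ⁻¹𝟙 = [14.1570  20.4887  17.0597  17.4618  13.5302  15.3619]
a=μᵀu=1.879100  b=𝟙ᵀu=11.976371  c=𝟙ᵀv=98.059392  D=ac−b²=40.829910
λ₁=(c·0.170−b)/D = (98.059392·0.170−11.976371)/40.829910 = 0.114958
λ₂=(a−b·0.170)/D = (1.879100−11.976371·0.170)/40.829910 = -0.003842
w* = 0.114958·u + -0.003842·v:
  w_0 = 0.114958·2.7987 + -0.003842·14.1570 = 0.2673  (Lockheed)
  w_1 = 0.114958·3.2508 + -0.003842·20.4887 = 0.2950  (Alcoa)
  w_2 = 0.114958·0.2598 + -0.003842·17.0597 = -0.0357  (Qualcomm)
  w_3 = 0.114958·2.1478 + -0.003842·17.4618 = 0.1798  (Oracle)
  w_4 = 0.114958·0.6621 + -0.003842·13.5302 = 0.0241  (JPMorgan)
  w_5 = 0.114958·2.8572 + -0.003842·15.3619 = 0.2694  (Merck)
Σw_i=1.0000  μᵀw=0.1700
σ²=wᵀΣw=λ₁·μ_p+λ₂ = 0.114958·0.170 + -0.003842 = 0.015701 ≈ 0.0157


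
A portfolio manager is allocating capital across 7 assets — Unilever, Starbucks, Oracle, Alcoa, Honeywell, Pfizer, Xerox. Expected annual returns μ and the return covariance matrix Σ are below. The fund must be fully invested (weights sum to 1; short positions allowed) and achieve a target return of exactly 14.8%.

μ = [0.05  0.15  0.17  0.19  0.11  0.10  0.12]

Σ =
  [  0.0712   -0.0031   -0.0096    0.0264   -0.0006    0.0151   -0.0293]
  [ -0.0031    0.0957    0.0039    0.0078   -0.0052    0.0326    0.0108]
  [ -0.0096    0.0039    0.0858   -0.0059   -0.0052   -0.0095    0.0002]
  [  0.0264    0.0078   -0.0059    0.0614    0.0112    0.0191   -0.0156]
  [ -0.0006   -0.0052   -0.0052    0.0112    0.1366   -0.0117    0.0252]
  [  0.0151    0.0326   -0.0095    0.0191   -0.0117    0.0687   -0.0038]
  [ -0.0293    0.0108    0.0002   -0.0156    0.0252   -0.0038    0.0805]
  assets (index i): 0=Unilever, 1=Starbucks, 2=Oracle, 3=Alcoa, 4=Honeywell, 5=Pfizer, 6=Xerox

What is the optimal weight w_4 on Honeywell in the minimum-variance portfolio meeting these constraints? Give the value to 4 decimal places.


u=Σ⁻¹μ = [0.6182  0.8257  2.3080  3.2832  0.3020  0.5054  2.1647]
v=Σ⁻¹𝟙 = [18.5460  4.3583  15.5301  10.4592  4.4965  9.5021  19.6172]
a=μᵀu=1.514469  b=𝟙ᵀu=10.007298  c=𝟙ᵀv=82.509402  D=ac−b²=24.811931
λ₁=(c·0.148−b)/D = (82.509402·0.148−10.007298)/24.811931 = 0.088832
λ₂=(a−b·0.148)/D = (1.514469−10.007298·0.148)/24.811931 = 0.001346
w* = 0.088832·u + 0.001346·v:
  w_0 = 0.088832·0.6182 + 0.001346·18.5460 = 0.0799  (Unilever)
  w_1 = 0.088832·0.8257 + 0.001346·4.3583 = 0.0792  (Starbucks)
  w_2 = 0.088832·2.3080 + 0.001346·15.5301 = 0.2259  (Oracle)
  w_3 = 0.088832·3.2832 + 0.001346·10.4592 = 0.3057  (Alcoa)
  w_4 = 0.088832·0.3020 + 0.001346·4.4965 = 0.0329  (Honeywell)
  w_5 = 0.088832·0.5054 + 0.001346·9.5021 = 0.0577  (Pfizer)
  w_6 = 0.088832·2.1647 + 0.001346·19.6172 = 0.2187  (Xerox)
Σw_i=1.0000  μᵀw=0.1480
σ²=wᵀΣw=λ₁·μ_p+λ₂ = 0.088832·0.148 + 0.001346 = 0.014493 ≈ 0.0145

0.0329


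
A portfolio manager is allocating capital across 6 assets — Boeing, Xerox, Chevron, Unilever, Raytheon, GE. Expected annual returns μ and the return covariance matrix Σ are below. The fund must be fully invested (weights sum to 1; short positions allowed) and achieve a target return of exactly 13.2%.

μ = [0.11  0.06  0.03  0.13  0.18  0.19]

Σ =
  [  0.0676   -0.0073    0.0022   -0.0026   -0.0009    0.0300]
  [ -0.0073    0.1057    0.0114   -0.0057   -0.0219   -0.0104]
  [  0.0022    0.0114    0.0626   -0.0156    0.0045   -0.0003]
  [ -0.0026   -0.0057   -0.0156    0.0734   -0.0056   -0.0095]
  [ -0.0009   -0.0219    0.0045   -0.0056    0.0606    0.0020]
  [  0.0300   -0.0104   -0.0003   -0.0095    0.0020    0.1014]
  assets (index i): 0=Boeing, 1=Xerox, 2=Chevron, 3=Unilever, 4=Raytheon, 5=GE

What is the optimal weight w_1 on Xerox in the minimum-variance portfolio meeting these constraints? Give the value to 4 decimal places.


0.1496

p=Σ⁻¹μ = [1.1027  1.6868  0.5170  2.5806  3.7340  1.8902]
q=Σ⁻¹𝟙 = [12.9494  15.3580  16.5468  21.7215  22.7177  9.2419]
a=μᵀp=1.604738  b=𝟙ᵀp=11.511238  c=𝟙ᵀq=98.535137  D=ac−b²=25.614425
λ₁=(c·0.132−b)/D = (98.535137·0.132−11.511238)/25.614425 = 0.058381
λ₂=(a−b·0.132)/D = (1.604738−11.511238·0.132)/25.614425 = 0.003328
w* = 0.058381·p + 0.003328·q:
  w_0 = 0.058381·1.1027 + 0.003328·12.9494 = 0.1075  (Boeing)
  w_1 = 0.058381·1.6868 + 0.003328·15.3580 = 0.1496  (Xerox)
  w_2 = 0.058381·0.5170 + 0.003328·16.5468 = 0.0853  (Chevron)
  w_3 = 0.058381·2.5806 + 0.003328·21.7215 = 0.2230  (Unilever)
  w_4 = 0.058381·3.7340 + 0.003328·22.7177 = 0.2936  (Raytheon)
  w_5 = 0.058381·1.8902 + 0.003328·9.2419 = 0.1411  (GE)
Σw_i=1.0000  μᵀw=0.1320
σ²=wᵀΣw=λ₁·μ_p+λ₂ = 0.058381·0.132 + 0.003328 = 0.011035 ≈ 0.0110


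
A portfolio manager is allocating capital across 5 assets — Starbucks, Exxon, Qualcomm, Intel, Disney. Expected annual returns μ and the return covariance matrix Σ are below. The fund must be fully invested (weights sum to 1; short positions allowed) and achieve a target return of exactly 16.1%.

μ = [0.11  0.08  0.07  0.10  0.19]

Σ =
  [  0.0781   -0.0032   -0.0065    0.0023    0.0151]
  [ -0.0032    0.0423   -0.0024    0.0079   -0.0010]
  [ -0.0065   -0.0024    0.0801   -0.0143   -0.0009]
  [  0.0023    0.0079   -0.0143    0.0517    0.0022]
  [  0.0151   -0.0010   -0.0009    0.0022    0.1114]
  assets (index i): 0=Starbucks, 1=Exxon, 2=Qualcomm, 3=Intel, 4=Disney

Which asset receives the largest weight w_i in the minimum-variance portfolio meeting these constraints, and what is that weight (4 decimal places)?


Disney (0.6553)

p=Σ⁻¹μ = [1.2434  1.7393  1.3891  1.9324  1.5257]
q=Σ⁻¹𝟙 = [13.2283  22.0852  17.8737  20.0195  7.1309]
a=μᵀp=0.856280  b=𝟙ᵀp=7.829910  c=𝟙ᵀq=80.337624  D=ac−b²=7.484021
λ₁=(c·0.161−b)/D = (80.337624·0.161−7.829910)/7.484021 = 0.682046
λ₂=(a−b·0.161)/D = (0.856280−7.829910·0.161)/7.484021 = -0.054026
w* = 0.682046·p + -0.054026·q:
  w_0 = 0.682046·1.2434 + -0.054026·13.2283 = 0.1334  (Starbucks)
  w_1 = 0.682046·1.7393 + -0.054026·22.0852 = -0.0069  (Exxon)
  w_2 = 0.682046·1.3891 + -0.054026·17.8737 = -0.0183  (Qualcomm)
  w_3 = 0.682046·1.9324 + -0.054026·20.0195 = 0.2364  (Intel)
  w_4 = 0.682046·1.5257 + -0.054026·7.1309 = 0.6553  (Disney)
Σw_i=1.0000  μᵀw=0.1610
σ²=wᵀΣw=λ₁·μ_p+λ₂ = 0.682046·0.161 + -0.054026 = 0.055783 ≈ 0.0558


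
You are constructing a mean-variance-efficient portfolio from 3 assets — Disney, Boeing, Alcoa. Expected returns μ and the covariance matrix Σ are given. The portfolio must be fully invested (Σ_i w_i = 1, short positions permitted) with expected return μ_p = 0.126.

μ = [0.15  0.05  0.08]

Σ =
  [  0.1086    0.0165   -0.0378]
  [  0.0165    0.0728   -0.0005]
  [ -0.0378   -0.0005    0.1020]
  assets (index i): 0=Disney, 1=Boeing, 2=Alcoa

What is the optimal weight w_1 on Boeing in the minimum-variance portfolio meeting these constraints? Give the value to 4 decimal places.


-0.0585

u=Σ⁻¹μ = [1.8514  0.2773  1.4718]
v=Σ⁻¹𝟙 = [12.5955  10.9813  14.5255]
a=μᵀu=0.409310  b=𝟙ᵀu=3.600431  c=𝟙ᵀv=38.102290  D=ac−b²=2.632534
λ₁=(c·0.126−b)/D = (38.102290·0.126−3.600431)/2.632534 = 0.456008
λ₂=(a−b·0.126)/D = (0.409310−3.600431·0.126)/2.632534 = -0.016845
w* = 0.456008·u + -0.016845·v:
  w_0 = 0.456008·1.8514 + -0.016845·12.5955 = 0.6321  (Disney)
  w_1 = 0.456008·0.2773 + -0.016845·10.9813 = -0.0585  (Boeing)
  w_2 = 0.456008·1.4718 + -0.016845·14.5255 = 0.4265  (Alcoa)
Σw_i=1.0000  μᵀw=0.1260
σ²=wᵀΣw=λ₁·μ_p+λ₂ = 0.456008·0.126 + -0.016845 = 0.040612 ≈ 0.0406


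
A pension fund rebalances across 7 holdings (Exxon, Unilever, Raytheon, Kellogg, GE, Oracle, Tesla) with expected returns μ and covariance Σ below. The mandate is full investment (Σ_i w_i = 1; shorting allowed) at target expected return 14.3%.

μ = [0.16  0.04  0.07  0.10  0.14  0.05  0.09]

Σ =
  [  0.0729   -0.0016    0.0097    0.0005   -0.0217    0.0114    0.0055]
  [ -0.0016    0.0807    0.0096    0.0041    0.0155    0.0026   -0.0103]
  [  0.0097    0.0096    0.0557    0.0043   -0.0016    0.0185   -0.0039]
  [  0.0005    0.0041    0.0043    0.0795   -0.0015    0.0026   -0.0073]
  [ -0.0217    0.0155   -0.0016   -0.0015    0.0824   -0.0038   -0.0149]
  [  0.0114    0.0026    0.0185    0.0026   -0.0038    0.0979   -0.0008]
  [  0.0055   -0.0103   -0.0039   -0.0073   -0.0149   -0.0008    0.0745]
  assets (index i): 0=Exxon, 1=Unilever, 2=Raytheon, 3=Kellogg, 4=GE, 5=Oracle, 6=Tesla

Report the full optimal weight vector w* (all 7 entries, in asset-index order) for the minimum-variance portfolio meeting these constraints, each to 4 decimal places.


x=Σ⁻¹μ = [2.7529  0.0681  0.8204  1.4019  2.7747  0.1181  1.7508]
y=Σ⁻¹𝟙 = [15.2836  9.2093  12.4567  13.2530  18.7001  6.3681  19.3268]
a=μᵀx=1.192731  b=𝟙ᵀx=9.686862  c=𝟙ᵀy=94.597701  D=ac−b²=18.994349
λ₁=(c·0.143−b)/D = (94.597701·0.143−9.686862)/18.994349 = 0.202197
λ₂=(a−b·0.143)/D = (1.192731−9.686862·0.143)/18.994349 = -0.010134
w* = 0.202197·x + -0.010134·y:
  w_0 = 0.202197·2.7529 + -0.010134·15.2836 = 0.4017  (Exxon)
  w_1 = 0.202197·0.0681 + -0.010134·9.2093 = -0.0795  (Unilever)
  w_2 = 0.202197·0.8204 + -0.010134·12.4567 = 0.0396  (Raytheon)
  w_3 = 0.202197·1.4019 + -0.010134·13.2530 = 0.1492  (Kellogg)
  w_4 = 0.202197·2.7747 + -0.010134·18.7001 = 0.3715  (GE)
  w_5 = 0.202197·0.1181 + -0.010134·6.3681 = -0.0407  (Oracle)
  w_6 = 0.202197·1.7508 + -0.010134·19.3268 = 0.1581  (Tesla)
Σw_i=1.0000  μᵀw=0.1430
σ²=wᵀΣw=λ₁·μ_p+λ₂ = 0.202197·0.143 + -0.010134 = 0.018780 ≈ 0.0188

0.4017  -0.0795  0.0396  0.1492  0.3715  -0.0407  0.1581


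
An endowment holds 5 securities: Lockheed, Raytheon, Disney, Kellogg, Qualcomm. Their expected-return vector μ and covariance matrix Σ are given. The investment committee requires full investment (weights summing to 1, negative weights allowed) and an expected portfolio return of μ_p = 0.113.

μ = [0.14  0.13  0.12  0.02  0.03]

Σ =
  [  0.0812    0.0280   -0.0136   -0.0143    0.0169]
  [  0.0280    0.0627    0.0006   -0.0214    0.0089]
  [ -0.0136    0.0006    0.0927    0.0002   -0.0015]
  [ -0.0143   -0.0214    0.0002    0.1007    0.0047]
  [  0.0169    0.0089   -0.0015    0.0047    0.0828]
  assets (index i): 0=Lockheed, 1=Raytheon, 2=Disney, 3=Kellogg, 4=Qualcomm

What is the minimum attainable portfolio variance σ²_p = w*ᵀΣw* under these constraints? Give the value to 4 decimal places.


p=Σ⁻¹μ = [1.5804  1.6396  1.5116  0.7756  -0.1531]
q=Σ⁻¹𝟙 = [10.0368  15.0749  12.2585  14.1698  7.8261]
a=μᵀp=0.626713  b=𝟙ᵀp=5.354077  c=𝟙ᵀq=59.365983  D=ac−b²=8.539308
λ₁=(c·0.113−b)/D = (59.365983·0.113−5.354077)/8.539308 = 0.158594
λ₂=(a−b·0.113)/D = (0.626713−5.354077·0.113)/8.539308 = 0.002541
w* = 0.158594·p + 0.002541·q:
  w_0 = 0.158594·1.5804 + 0.002541·10.0368 = 0.2761  (Lockheed)
  w_1 = 0.158594·1.6396 + 0.002541·15.0749 = 0.2983  (Raytheon)
  w_2 = 0.158594·1.5116 + 0.002541·12.2585 = 0.2709  (Disney)
  w_3 = 0.158594·0.7756 + 0.002541·14.1698 = 0.1590  (Kellogg)
  w_4 = 0.158594·-0.1531 + 0.002541·7.8261 = -0.0044  (Qualcomm)
Σw_i=1.0000  μᵀw=0.1130
σ²=wᵀΣw=λ₁·μ_p+λ₂ = 0.158594·0.113 + 0.002541 = 0.020463 ≈ 0.0205

0.0205


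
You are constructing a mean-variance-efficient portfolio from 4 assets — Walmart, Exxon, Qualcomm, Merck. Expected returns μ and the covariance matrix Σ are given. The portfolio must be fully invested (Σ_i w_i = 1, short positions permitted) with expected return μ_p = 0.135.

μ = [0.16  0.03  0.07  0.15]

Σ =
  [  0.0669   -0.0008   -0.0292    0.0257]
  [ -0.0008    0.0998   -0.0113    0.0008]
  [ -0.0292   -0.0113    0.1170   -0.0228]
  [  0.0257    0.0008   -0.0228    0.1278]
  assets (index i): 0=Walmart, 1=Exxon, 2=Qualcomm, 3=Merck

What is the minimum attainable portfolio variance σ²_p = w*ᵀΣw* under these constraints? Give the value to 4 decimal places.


0.0277

g=Σ⁻¹μ = [2.7067  0.4844  1.4946  0.8930]
h=Σ⁻¹𝟙 = [19.4474  11.9172  15.8508  6.6672]
a=μᵀg=0.686182  b=𝟙ᵀg=5.578728  c=𝟙ᵀh=53.882541  D=ac−b²=5.851048
λ₁=(c·0.135−b)/D = (53.882541·0.135−5.578728)/5.851048 = 0.289763
λ₂=(a−b·0.135)/D = (0.686182−5.578728·0.135)/5.851048 = -0.011442
w* = 0.289763·g + -0.011442·h:
  w_0 = 0.289763·2.7067 + -0.011442·19.4474 = 0.5618  (Walmart)
  w_1 = 0.289763·0.4844 + -0.011442·11.9172 = 0.0040  (Exxon)
  w_2 = 0.289763·1.4946 + -0.011442·15.8508 = 0.2517  (Qualcomm)
  w_3 = 0.289763·0.8930 + -0.011442·6.6672 = 0.1825  (Merck)
Σw_i=1.0000  μᵀw=0.1350
σ²=wᵀΣw=λ₁·μ_p+λ₂ = 0.289763·0.135 + -0.011442 = 0.027676 ≈ 0.0277


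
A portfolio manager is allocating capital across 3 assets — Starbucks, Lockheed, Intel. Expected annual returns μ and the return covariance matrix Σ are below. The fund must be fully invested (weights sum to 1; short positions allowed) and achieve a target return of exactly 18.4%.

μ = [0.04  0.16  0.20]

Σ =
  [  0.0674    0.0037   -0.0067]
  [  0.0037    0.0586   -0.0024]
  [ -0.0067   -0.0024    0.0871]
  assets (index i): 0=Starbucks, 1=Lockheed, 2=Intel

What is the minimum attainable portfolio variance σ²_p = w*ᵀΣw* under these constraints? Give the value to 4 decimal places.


0.0373

p=Σ⁻¹μ = [0.6816  2.7867  2.4254]
q=Σ⁻¹𝟙 = [15.2266  16.6404  13.1109]
a=μᵀp=0.958217  b=𝟙ᵀp=5.893699  c=𝟙ᵀq=44.977861  D=ac−b²=8.362873
λ₁=(c·0.184−b)/D = (44.977861·0.184−5.893699)/8.362873 = 0.284858
λ₂=(a−b·0.184)/D = (0.958217−5.893699·0.184)/8.362873 = -0.015093
w* = 0.284858·p + -0.015093·q:
  w_0 = 0.284858·0.6816 + -0.015093·15.2266 = -0.0357  (Starbucks)
  w_1 = 0.284858·2.7867 + -0.015093·16.6404 = 0.5426  (Lockheed)
  w_2 = 0.284858·2.4254 + -0.015093·13.1109 = 0.4930  (Intel)
Σw_i=1.0000  μᵀw=0.1840
σ²=wᵀΣw=λ₁·μ_p+λ₂ = 0.284858·0.184 + -0.015093 = 0.037320 ≈ 0.0373


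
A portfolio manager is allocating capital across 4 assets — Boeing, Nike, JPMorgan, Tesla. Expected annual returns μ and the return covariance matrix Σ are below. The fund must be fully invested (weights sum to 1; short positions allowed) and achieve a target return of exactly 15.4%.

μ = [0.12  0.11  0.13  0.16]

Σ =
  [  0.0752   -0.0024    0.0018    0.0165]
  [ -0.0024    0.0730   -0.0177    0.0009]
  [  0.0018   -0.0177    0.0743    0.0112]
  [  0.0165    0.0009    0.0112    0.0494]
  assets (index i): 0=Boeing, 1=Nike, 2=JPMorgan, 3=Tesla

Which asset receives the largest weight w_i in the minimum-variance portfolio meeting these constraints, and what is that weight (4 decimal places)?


p=Σ⁻¹μ = [1.0816  1.9545  1.8230  2.4287]
q=Σ⁻¹𝟙 = [10.6710  17.6409  15.4658  12.8509]
a=μᵀp=0.970359  b=𝟙ᵀp=7.287720  c=𝟙ᵀq=56.628629  D=ac−b²=1.839240
λ₁=(c·0.154−b)/D = (56.628629·0.154−7.287720)/1.839240 = 0.779174
λ₂=(a−b·0.154)/D = (0.970359−7.287720·0.154)/1.839240 = -0.082616
w* = 0.779174·p + -0.082616·q:
  w_0 = 0.779174·1.0816 + -0.082616·10.6710 = -0.0388  (Boeing)
  w_1 = 0.779174·1.9545 + -0.082616·17.6409 = 0.0655  (Nike)
  w_2 = 0.779174·1.8230 + -0.082616·15.4658 = 0.1427  (JPMorgan)
  w_3 = 0.779174·2.4287 + -0.082616·12.8509 = 0.8307  (Tesla)
Σw_i=1.0000  μᵀw=0.1540
σ²=wᵀΣw=λ₁·μ_p+λ₂ = 0.779174·0.154 + -0.082616 = 0.037377 ≈ 0.0374

Tesla (0.8307)


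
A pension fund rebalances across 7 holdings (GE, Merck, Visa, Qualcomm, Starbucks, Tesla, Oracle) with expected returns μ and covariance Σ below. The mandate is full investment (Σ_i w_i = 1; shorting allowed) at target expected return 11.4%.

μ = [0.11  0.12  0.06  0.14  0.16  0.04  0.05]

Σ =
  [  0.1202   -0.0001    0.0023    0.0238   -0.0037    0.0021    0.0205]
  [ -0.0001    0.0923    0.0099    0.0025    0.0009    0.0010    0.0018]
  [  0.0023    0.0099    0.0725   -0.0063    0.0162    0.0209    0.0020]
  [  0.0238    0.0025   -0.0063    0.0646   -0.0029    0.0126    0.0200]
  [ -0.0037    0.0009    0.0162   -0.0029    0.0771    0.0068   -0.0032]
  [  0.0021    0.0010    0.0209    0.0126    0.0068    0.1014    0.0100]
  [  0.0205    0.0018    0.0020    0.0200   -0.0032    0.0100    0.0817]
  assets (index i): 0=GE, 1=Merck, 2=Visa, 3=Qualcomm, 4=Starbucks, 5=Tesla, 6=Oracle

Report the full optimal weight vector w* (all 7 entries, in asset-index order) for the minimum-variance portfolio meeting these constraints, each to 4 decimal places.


u=Σ⁻¹μ = [0.5629  1.1834  0.3894  2.0589  2.0947  -0.1080  0.0264]
v=Σ⁻¹𝟙 = [4.8502  9.2289  9.2043  11.4380  11.4833  4.8272  7.6532]
a=μᵀu=0.847684  b=𝟙ᵀu=6.207651  c=𝟙ᵀv=58.685138  D=ac−b²=11.211539
λ₁=(c·0.114−b)/D = (58.685138·0.114−6.207651)/11.211539 = 0.043032
λ₂=(a−b·0.114)/D = (0.847684−6.207651·0.114)/11.211539 = 0.012488
w* = 0.043032·u + 0.012488·v:
  w_0 = 0.043032·0.5629 + 0.012488·4.8502 = 0.0848  (GE)
  w_1 = 0.043032·1.1834 + 0.012488·9.2289 = 0.1662  (Merck)
  w_2 = 0.043032·0.3894 + 0.012488·9.2043 = 0.1317  (Visa)
  w_3 = 0.043032·2.0589 + 0.012488·11.4380 = 0.2314  (Qualcomm)
  w_4 = 0.043032·2.0947 + 0.012488·11.4833 = 0.2335  (Starbucks)
  w_5 = 0.043032·-0.1080 + 0.012488·4.8272 = 0.0556  (Tesla)
  w_6 = 0.043032·0.0264 + 0.012488·7.6532 = 0.0967  (Oracle)
Σw_i=1.0000  μᵀw=0.1140
σ²=wᵀΣw=λ₁·μ_p+λ₂ = 0.043032·0.114 + 0.012488 = 0.017394 ≈ 0.0174

0.0848  0.1662  0.1317  0.2314  0.2335  0.0556  0.0967


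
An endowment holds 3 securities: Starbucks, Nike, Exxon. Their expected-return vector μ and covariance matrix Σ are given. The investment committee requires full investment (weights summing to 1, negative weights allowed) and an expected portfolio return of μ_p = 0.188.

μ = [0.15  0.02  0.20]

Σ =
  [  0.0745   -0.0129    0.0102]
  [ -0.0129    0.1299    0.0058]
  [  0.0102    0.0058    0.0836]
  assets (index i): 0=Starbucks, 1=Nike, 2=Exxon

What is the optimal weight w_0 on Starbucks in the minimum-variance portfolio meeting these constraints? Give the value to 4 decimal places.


u=Σ⁻¹μ = [1.7576  0.2320  2.1618]
v=Σ⁻¹𝟙 = [13.5854  8.6140  9.7066]
a=μᵀu=0.700643  b=𝟙ᵀu=4.151402  c=𝟙ᵀv=31.905929  D=ac−b²=5.120514
λ₁=(c·0.188−b)/D = (31.905929·0.188−4.151402)/5.120514 = 0.360689
λ₂=(a−b·0.188)/D = (0.700643−4.151402·0.188)/5.120514 = -0.015588
w* = 0.360689·u + -0.015588·v:
  w_0 = 0.360689·1.7576 + -0.015588·13.5854 = 0.4222  (Starbucks)
  w_1 = 0.360689·0.2320 + -0.015588·8.6140 = -0.0506  (Nike)
  w_2 = 0.360689·2.1618 + -0.015588·9.7066 = 0.6284  (Exxon)
Σw_i=1.0000  μᵀw=0.1880
σ²=wᵀΣw=λ₁·μ_p+λ₂ = 0.360689·0.188 + -0.015588 = 0.052221 ≈ 0.0522

0.4222


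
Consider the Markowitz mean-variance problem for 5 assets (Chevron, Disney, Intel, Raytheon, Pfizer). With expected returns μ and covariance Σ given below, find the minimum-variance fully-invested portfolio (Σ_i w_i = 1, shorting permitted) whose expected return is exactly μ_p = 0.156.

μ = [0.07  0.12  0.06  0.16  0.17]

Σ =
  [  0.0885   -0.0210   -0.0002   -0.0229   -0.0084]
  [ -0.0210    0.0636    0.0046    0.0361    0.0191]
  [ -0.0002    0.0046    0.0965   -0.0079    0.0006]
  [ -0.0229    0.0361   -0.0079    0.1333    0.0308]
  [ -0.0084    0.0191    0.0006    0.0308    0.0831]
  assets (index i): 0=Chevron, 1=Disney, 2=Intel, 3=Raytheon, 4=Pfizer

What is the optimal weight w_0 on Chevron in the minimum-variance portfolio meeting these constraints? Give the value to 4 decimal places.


0.1215

x=Σ⁻¹μ = [1.4737  1.4362  0.6065  0.7335  1.5884]
y=Σ⁻¹𝟙 = [17.0262  15.3091  10.0217  4.9504  8.3289]
a=μᵀx=0.699267  b=𝟙ᵀx=5.838206  c=𝟙ᵀy=55.636334  D=ac−b²=4.819981
λ₁=(c·0.156−b)/D = (55.636334·0.156−5.838206)/4.819981 = 0.589434
λ₂=(a−b·0.156)/D = (0.699267−5.838206·0.156)/4.819981 = -0.043879
w* = 0.589434·x + -0.043879·y:
  w_0 = 0.589434·1.4737 + -0.043879·17.0262 = 0.1215  (Chevron)
  w_1 = 0.589434·1.4362 + -0.043879·15.3091 = 0.1748  (Disney)
  w_2 = 0.589434·0.6065 + -0.043879·10.0217 = -0.0822  (Intel)
  w_3 = 0.589434·0.7335 + -0.043879·4.9504 = 0.2151  (Raytheon)
  w_4 = 0.589434·1.5884 + -0.043879·8.3289 = 0.5708  (Pfizer)
Σw_i=1.0000  μᵀw=0.1560
σ²=wᵀΣw=λ₁·μ_p+λ₂ = 0.589434·0.156 + -0.043879 = 0.048073 ≈ 0.0481
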